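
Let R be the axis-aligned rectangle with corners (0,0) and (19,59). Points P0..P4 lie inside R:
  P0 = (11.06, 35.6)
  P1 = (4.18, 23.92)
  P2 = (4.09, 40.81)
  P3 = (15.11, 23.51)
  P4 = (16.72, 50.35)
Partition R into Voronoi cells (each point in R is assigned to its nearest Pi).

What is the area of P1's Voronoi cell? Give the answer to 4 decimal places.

1. box [0,19]×[0,59]: [(0, 0) (19, 0) (19, 59) (0, 59)]
2. ⊥bis P1·P0 via (7.62,29.76): [(0, 34.2485) (0, 0) (19, 0) (19, 23.0567)]  |A|=544.3995
3. ⊥bis P1·P2 via (4.135,32.365): [(3.206, 32.36) (0, 32.343) (0, 0) (19, 0) (19, 23.0567)]  |A|=541.3449
4. ⊥bis P1·P3 via (9.645,23.715): [(9.8231, 28.4623) (3.206, 32.36) (0, 32.343) (0, 0) (8.7554, 0)]  |A|=289.7579
5. ⊥bis P1·P4 via (10.45,37.135): [(9.8231, 28.4623) (3.206, 32.36) (0, 32.343) (0, 0) (8.7554, 0)]  |A|=289.7579
6. canonical 5-gon: [(9.8231, 28.4623) (3.206, 32.36) (0, 32.343) (0, 0) (8.7554, 0)]
7. shoelace: 289.7579

Area of P1's cell: 289.7579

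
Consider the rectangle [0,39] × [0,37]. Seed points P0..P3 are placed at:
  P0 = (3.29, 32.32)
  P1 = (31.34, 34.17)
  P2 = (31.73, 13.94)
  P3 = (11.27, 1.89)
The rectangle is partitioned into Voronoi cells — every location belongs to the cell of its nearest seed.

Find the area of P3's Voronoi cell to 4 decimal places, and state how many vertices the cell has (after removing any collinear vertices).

1. box [0,39]×[0,37]: [(0, 0) (39, 0) (39, 37) (0, 37)]
2. ⊥bis P3·P0 via (7.28,17.105): [(0, 15.1959) (0, 0) (39, 0) (39, 25.4233)]  |A|=792.0739
3. ⊥bis P3·P1 via (21.305,18.03): [(18.1908, 19.9663) (0, 15.1959) (0, 0) (39, 0) (39, 7.0282)]  |A|=600.68
4. ⊥bis P3·P2 via (21.5,7.915): [(14.9092, 19.1057) (0, 15.1959) (0, 0) (26.1616, 0)]  |A|=363.1967
5. canonical 4-gon: [(14.9092, 19.1057) (0, 15.1959) (0, 0) (26.1616, 0)]
6. shoelace: 363.1967

Area of P3's cell: 363.1967 (4 vertices)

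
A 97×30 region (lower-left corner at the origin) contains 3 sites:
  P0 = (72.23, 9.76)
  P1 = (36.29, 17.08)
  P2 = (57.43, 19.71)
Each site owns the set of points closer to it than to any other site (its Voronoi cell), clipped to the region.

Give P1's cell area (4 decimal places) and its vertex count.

1. box [0,97]×[0,30]: [(0, 0) (97, 0) (97, 30) (0, 30)]
2. ⊥bis P1·P0 via (54.26,13.42): [(0, 0) (51.5267, 0) (57.6369, 30) (0, 30)]  |A|=1637.4541
3. ⊥bis P1·P2 via (46.86,18.395): [(0, 0) (49.1485, 0) (45.4162, 30) (0, 30)]  |A|=1418.471
4. canonical 4-gon: [(0, 0) (49.1485, 0) (45.4162, 30) (0, 30)]
5. shoelace: 1418.471

Area of P1's cell: 1418.4710 (4 vertices)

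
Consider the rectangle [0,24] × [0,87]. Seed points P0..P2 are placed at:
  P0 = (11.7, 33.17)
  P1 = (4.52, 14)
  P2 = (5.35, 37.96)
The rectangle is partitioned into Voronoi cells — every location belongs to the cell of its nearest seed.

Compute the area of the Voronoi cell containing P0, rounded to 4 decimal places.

Area of P0's cell: 434.6854

1. box [0,24]×[0,87]: [(0, 0) (24, 0) (24, 87) (0, 87)]
2. ⊥bis P0·P1 via (8.11,23.585): [(0, 26.6225) (24, 17.6335) (24, 87) (0, 87)]  |A|=1556.9274
3. ⊥bis P0·P2 via (8.525,35.565): [(1.3874, 26.1029) (24, 17.6335) (24, 56.0799)]  |A|=434.6854
4. canonical 3-gon: [(1.3874, 26.1029) (24, 17.6335) (24, 56.0799)]
5. shoelace: 434.6854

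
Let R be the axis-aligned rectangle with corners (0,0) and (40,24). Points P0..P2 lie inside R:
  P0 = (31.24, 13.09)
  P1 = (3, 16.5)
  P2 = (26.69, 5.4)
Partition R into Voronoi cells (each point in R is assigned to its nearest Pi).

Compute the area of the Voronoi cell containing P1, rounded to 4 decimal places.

1. box [0,40]×[0,24]: [(0, 0) (40, 0) (40, 24) (0, 24)]
2. ⊥bis P1·P0 via (17.12,14.795): [(0, 0) (15.3335, 0) (18.2315, 24) (0, 24)]  |A|=402.78
3. ⊥bis P1·P2 via (14.845,10.95): [(0, 0) (9.7144, 0) (17.2844, 16.1562) (18.2315, 24) (0, 24)]  |A|=357.3882
4. canonical 5-gon: [(0, 0) (9.7144, 0) (17.2844, 16.1562) (18.2315, 24) (0, 24)]
5. shoelace: 357.3882

Area of P1's cell: 357.3882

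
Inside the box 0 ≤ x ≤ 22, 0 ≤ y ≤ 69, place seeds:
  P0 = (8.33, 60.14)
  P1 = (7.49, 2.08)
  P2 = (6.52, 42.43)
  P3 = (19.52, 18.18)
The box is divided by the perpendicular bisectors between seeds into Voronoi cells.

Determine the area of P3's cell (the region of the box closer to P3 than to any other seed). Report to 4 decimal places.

1. box [0,22]×[0,69]: [(0, 0) (22, 0) (22, 69) (0, 69)]
2. ⊥bis P3·P0 via (13.925,39.16): [(0, 35.4464) (0, 0) (22, 0) (22, 41.3135)]  |A|=844.359
3. ⊥bis P3·P1 via (13.505,10.13): [(0, 35.4464) (0, 20.221) (22, 3.7825) (22, 41.3135)]  |A|=580.3205
4. ⊥bis P3·P2 via (13.02,30.305): [(0, 23.3252) (0, 20.221) (22, 3.7825) (22, 35.119)]  |A|=378.848
5. canonical 4-gon: [(0, 23.3252) (0, 20.221) (22, 3.7825) (22, 35.119)]
6. shoelace: 378.848

Area of P3's cell: 378.8480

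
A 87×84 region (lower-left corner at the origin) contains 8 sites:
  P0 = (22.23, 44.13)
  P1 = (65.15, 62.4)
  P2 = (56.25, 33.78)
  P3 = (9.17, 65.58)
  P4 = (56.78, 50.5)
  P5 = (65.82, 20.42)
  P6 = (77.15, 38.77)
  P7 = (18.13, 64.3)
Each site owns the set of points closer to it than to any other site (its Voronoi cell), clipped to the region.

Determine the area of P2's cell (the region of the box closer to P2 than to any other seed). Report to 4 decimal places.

1. box [0,87]×[0,84]: [(0, 0) (87, 0) (87, 84) (0, 84)]
2. ⊥bis P2·P0 via (39.24,38.955): [(27.3886, 0) (87, 0) (87, 84) (52.9442, 84)]  |A|=3934.0233
3. ⊥bis P2·P1 via (60.7,48.09): [(43.6338, 53.3971) (27.3886, 0) (87, 0) (87, 39.9115)]  |A|=2456.9427
4. ⊥bis P2·P3 via (32.71,49.68): [(43.6338, 53.3971) (27.3886, 0) (87, 0) (87, 39.9115)]  |A|=2456.9427
5. ⊥bis P2·P4 via (56.515,42.14): [(82.4803, 41.3169) (40.3647, 42.6519) (27.3886, 0) (87, 0) (87, 39.9115)]  |A|=2228.4909
6. ⊥bis P2·P5 via (61.035,27.1): [(80.95, 41.3654) (40.3647, 42.6519) (28.5551, 3.8341)]  |A|=795.3134
7. ⊥bis P2·P6 via (66.7,36.275): [(67.7433, 31.9053) (65.3667, 41.8594) (40.3647, 42.6519) (28.5551, 3.8341)]  |A|=718.3412
8. ⊥bis P2·P7 via (37.19,49.04): [(67.7433, 31.9053) (65.3667, 41.8594) (40.3647, 42.6519) (28.5551, 3.8341)]  |A|=718.3412
9. canonical 4-gon: [(67.7433, 31.9053) (65.3667, 41.8594) (40.3647, 42.6519) (28.5551, 3.8341)]
10. shoelace: 718.3412

Area of P2's cell: 718.3412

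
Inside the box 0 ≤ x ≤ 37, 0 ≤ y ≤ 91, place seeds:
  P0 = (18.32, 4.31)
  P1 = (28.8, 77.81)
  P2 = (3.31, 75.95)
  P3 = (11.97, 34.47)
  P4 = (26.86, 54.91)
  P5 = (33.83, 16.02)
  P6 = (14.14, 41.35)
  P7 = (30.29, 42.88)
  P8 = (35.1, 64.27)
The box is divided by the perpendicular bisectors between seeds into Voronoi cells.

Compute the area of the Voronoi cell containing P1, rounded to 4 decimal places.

1. box [0,37]×[0,91]: [(0, 0) (37, 0) (37, 91) (0, 91)]
2. ⊥bis P1·P0 via (23.56,41.06): [(0, 44.4193) (37, 39.1437) (37, 91) (0, 91)]  |A|=1821.0852
3. ⊥bis P1·P2 via (16.055,76.88): [(18.6174, 41.7647) (37, 39.1437) (37, 91) (15.0247, 91)]  |A|=1017.609
4. ⊥bis P1·P3 via (20.385,56.14): [(17.4863, 57.2657) (37, 49.688) (37, 91) (15.0247, 91)]  |A|=773.7378
5. ⊥bis P1·P4 via (27.83,66.36): [(16.7542, 67.2983) (37, 65.5832) (37, 91) (15.0247, 91)]  |A|=517.7189
6. ⊥bis P1·P5 via (31.315,46.915): [(16.7542, 67.2983) (37, 65.5832) (37, 91) (15.0247, 91)]  |A|=517.7189
7. ⊥bis P1·P6 via (21.47,59.58): [(16.7542, 67.2983) (37, 65.5832) (37, 91) (15.0247, 91)]  |A|=517.7189
8. ⊥bis P1·P7 via (29.545,60.345): [(16.7542, 67.2983) (37, 65.5832) (37, 91) (15.0247, 91)]  |A|=517.7189
9. ⊥bis P1·P8 via (31.95,71.04): [(16.7542, 67.2983) (22.8064, 66.7856) (37, 73.3897) (37, 91) (15.0247, 91)]  |A|=462.3173
10. canonical 5-gon: [(16.7542, 67.2983) (22.8064, 66.7856) (37, 73.3897) (37, 91) (15.0247, 91)]
11. shoelace: 462.3173

Area of P1's cell: 462.3173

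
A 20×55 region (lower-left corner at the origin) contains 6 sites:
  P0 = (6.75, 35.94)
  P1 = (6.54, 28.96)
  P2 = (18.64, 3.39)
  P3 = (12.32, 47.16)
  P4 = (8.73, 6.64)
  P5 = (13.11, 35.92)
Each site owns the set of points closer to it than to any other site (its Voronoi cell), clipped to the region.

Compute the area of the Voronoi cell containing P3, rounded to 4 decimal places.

Area of P3's cell: 244.9799

1. box [0,20]×[0,55]: [(0, 0) (20, 0) (20, 55) (0, 55)]
2. ⊥bis P3·P0 via (9.535,41.55): [(0, 46.2835) (20, 36.3548) (20, 55) (0, 55)]  |A|=273.6168
3. ⊥bis P3·P1 via (9.43,38.06): [(0, 46.2835) (20, 36.3548) (20, 55) (0, 55)]  |A|=273.6168
4. ⊥bis P3·P2 via (15.48,25.275): [(0, 46.2835) (20, 36.3548) (20, 55) (0, 55)]  |A|=273.6168
5. ⊥bis P3·P4 via (10.525,26.9): [(0, 46.2835) (20, 36.3548) (20, 55) (0, 55)]  |A|=273.6168
6. ⊥bis P3·P5 via (12.715,41.54): [(0, 46.2835) (9.947, 41.3455) (20, 42.052) (20, 55) (0, 55)]  |A|=244.9799
7. canonical 5-gon: [(0, 46.2835) (9.947, 41.3455) (20, 42.052) (20, 55) (0, 55)]
8. shoelace: 244.9799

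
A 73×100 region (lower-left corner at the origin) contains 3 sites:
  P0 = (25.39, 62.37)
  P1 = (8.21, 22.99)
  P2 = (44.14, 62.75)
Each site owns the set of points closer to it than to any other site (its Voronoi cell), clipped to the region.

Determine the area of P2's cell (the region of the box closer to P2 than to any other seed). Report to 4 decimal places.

Area of P2's cell: 3148.1374

1. box [0,73]×[0,100]: [(0, 0) (73, 0) (73, 100) (0, 100)]
2. ⊥bis P2·P0 via (34.765,62.56): [(36.0329, 0) (73, 0) (73, 100) (34.0062, 100)]  |A|=3798.0451
3. ⊥bis P2·P1 via (26.175,42.87): [(35.3318, 34.5953) (73, 0.5556) (73, 100) (34.0062, 100)]  |A|=3148.1374
4. canonical 4-gon: [(35.3318, 34.5953) (73, 0.5556) (73, 100) (34.0062, 100)]
5. shoelace: 3148.1374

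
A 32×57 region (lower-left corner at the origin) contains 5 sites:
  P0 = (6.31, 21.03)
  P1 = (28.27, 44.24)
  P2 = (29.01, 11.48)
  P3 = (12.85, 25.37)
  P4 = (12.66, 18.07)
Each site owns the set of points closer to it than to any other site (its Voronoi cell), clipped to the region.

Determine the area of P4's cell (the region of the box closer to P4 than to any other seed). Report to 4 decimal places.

1. box [0,32]×[0,57]: [(0, 0) (32, 0) (32, 57) (0, 57)]
2. ⊥bis P4·P0 via (9.485,19.55): [(0.3719, 0) (32, 0) (32, 57) (26.942, 57)]  |A|=1045.5528
3. ⊥bis P4·P1 via (20.465,31.155): [(16.1065, 33.7548) (0.3719, 0) (32, 0) (32, 24.2746)]  |A|=726.7041
4. ⊥bis P4·P2 via (20.835,14.775): [(26.0858, 27.8023) (16.1065, 33.7548) (0.3719, 0) (14.8798, 0)]  |A|=416.931
5. ⊥bis P4·P3 via (12.755,21.72): [(23.5213, 21.4398) (10.5236, 21.7781) (0.3719, 0) (14.8798, 0)]  |A|=298.7725
6. canonical 4-gon: [(23.5213, 21.4398) (10.5236, 21.7781) (0.3719, 0) (14.8798, 0)]
7. shoelace: 298.7725

Area of P4's cell: 298.7725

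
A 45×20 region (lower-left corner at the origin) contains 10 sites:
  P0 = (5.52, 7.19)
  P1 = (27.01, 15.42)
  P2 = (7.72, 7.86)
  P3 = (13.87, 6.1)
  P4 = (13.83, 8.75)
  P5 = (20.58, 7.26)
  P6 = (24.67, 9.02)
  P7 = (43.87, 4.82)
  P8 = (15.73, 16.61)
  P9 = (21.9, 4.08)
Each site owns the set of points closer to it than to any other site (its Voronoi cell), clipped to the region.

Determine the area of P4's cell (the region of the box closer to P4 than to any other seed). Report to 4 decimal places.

1. box [0,45]×[0,20]: [(0, 0) (45, 0) (45, 20) (0, 20)]
2. ⊥bis P4·P0 via (9.675,7.97): [(11.1712, 0) (45, 0) (45, 20) (7.4167, 20)]  |A|=714.1217
3. ⊥bis P4·P1 via (20.42,12.085): [(11.1712, 0) (26.5359, 0) (16.4145, 20) (7.4167, 20)]  |A|=243.6248
4. ⊥bis P4·P2 via (10.775,8.305): [(11.9847, 0) (26.5359, 0) (16.4145, 20) (9.0715, 20)]  |A|=218.9411
5. ⊥bis P4·P3 via (13.85,7.425): [(10.9096, 7.3806) (22.7106, 7.5587) (16.4145, 20) (9.0715, 20)]  |A|=120.3021
6. ⊥bis P4·P5 via (17.205,8.005): [(10.9096, 7.3806) (17.0878, 7.4739) (18.8085, 15.2693) (16.4145, 20) (9.0715, 20)]  |A|=98.4589
7. ⊥bis P4·P6 via (19.25,8.885): [(10.9096, 7.3806) (17.0878, 7.4739) (18.8085, 15.2693) (16.4145, 20) (9.0715, 20)]  |A|=98.4589
8. ⊥bis P4·P7 via (28.85,6.785): [(10.9096, 7.3806) (17.0878, 7.4739) (18.8085, 15.2693) (16.4145, 20) (9.0715, 20)]  |A|=98.4589
9. ⊥bis P4·P8 via (14.78,12.68): [(9.9683, 13.8431) (10.9096, 7.3806) (17.0878, 7.4739) (18.0618, 11.8867)]  |A|=38.8175
10. ⊥bis P4·P9 via (17.865,6.415): [(9.9683, 13.8431) (10.9096, 7.3806) (17.0878, 7.4739) (18.0618, 11.8867)]  |A|=38.8175
11. canonical 4-gon: [(9.9683, 13.8431) (10.9096, 7.3806) (17.0878, 7.4739) (18.0618, 11.8867)]
12. shoelace: 38.8175

Area of P4's cell: 38.8175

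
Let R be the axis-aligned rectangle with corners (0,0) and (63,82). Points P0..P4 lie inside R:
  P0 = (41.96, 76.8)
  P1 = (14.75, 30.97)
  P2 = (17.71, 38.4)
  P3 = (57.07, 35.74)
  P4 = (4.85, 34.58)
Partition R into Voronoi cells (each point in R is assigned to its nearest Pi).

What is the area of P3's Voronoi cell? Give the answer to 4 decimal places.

1. box [0,63]×[0,82]: [(0, 0) (63, 0) (63, 82) (0, 82)]
2. ⊥bis P3·P0 via (49.515,56.27): [(0, 38.0486) (0, 0) (63, 0) (63, 61.2325)]  |A|=3127.3525
3. ⊥bis P3·P1 via (35.91,33.355): [(33.9719, 50.5502) (39.6695, 0) (63, 0) (63, 61.2325)]  |A|=1478.4108
4. ⊥bis P3·P2 via (37.39,37.07): [(38.4114, 52.1839) (36.6783, 26.5387) (39.6695, 0) (63, 0) (63, 61.2325)]  |A|=1422.9003
5. ⊥bis P3·P4 via (30.96,35.16): [(38.4114, 52.1839) (36.6783, 26.5387) (39.6695, 0) (63, 0) (63, 61.2325)]  |A|=1422.9003
6. canonical 5-gon: [(38.4114, 52.1839) (36.6783, 26.5387) (39.6695, 0) (63, 0) (63, 61.2325)]
7. shoelace: 1422.9003

Area of P3's cell: 1422.9003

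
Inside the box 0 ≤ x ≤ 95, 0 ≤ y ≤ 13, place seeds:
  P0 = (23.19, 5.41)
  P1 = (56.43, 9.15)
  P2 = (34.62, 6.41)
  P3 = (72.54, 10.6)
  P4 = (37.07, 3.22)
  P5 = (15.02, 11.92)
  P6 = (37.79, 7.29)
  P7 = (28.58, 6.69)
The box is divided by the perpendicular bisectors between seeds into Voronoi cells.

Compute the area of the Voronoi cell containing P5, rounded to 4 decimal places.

Area of P5's cell: 225.9386

1. box [0,95]×[0,13]: [(0, 0) (95, 0) (95, 13) (0, 13)]
2. ⊥bis P5·P0 via (19.105,8.665): [(0, 0) (12.2006, 0) (22.5592, 13) (0, 13)]  |A|=225.9386
3. ⊥bis P5·P1 via (35.725,10.535): [(0, 0) (12.2006, 0) (22.5592, 13) (0, 13)]  |A|=225.9386
4. ⊥bis P5·P2 via (24.82,9.165): [(0, 0) (12.2006, 0) (22.5592, 13) (0, 13)]  |A|=225.9386
5. ⊥bis P5·P3 via (43.78,11.26): [(0, 0) (12.2006, 0) (22.5592, 13) (0, 13)]  |A|=225.9386
6. ⊥bis P5·P4 via (26.045,7.57): [(0, 0) (12.2006, 0) (22.5592, 13) (0, 13)]  |A|=225.9386
7. ⊥bis P5·P6 via (26.405,9.605): [(0, 0) (12.2006, 0) (22.5592, 13) (0, 13)]  |A|=225.9386
8. ⊥bis P5·P7 via (21.8,9.305): [(0, 0) (12.2006, 0) (22.5592, 13) (0, 13)]  |A|=225.9386
9. canonical 4-gon: [(0, 0) (12.2006, 0) (22.5592, 13) (0, 13)]
10. shoelace: 225.9386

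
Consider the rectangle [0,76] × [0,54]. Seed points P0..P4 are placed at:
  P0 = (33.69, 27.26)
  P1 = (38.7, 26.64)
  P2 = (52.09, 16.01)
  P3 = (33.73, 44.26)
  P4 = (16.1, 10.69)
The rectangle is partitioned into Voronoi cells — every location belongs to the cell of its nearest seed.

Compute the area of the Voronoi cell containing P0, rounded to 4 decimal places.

Area of P0's cell: 373.8355

1. box [0,76]×[0,54]: [(0, 0) (76, 0) (76, 54) (0, 54)]
2. ⊥bis P0·P1 via (36.195,26.95): [(0, 0) (32.8599, 0) (39.5425, 54) (0, 54)]  |A|=1954.8641
3. ⊥bis P0·P2 via (42.89,21.635): [(0, 0) (29.6621, 0) (33.6714, 6.5574) (39.5425, 54) (0, 54)]  |A|=1944.3795
4. ⊥bis P0·P3 via (33.71,35.76): [(0, 35.8393) (0, 0) (29.6621, 0) (33.6714, 6.5574) (37.2842, 35.7516)]  |A|=1245.0322
5. ⊥bis P0·P4 via (24.895,18.975): [(9.0286, 35.8181) (34.0106, 9.2983) (37.2842, 35.7516)]  |A|=373.8355
6. canonical 3-gon: [(9.0286, 35.8181) (34.0106, 9.2983) (37.2842, 35.7516)]
7. shoelace: 373.8355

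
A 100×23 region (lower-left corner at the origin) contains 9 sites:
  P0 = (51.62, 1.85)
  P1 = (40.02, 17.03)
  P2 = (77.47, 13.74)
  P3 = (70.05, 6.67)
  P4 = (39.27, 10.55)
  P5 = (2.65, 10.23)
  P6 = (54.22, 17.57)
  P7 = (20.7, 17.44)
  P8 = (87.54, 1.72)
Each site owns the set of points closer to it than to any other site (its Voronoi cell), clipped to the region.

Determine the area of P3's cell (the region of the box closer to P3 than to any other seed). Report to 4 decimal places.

Area of P3's cell: 219.5874

1. box [0,100]×[0,23]: [(0, 0) (100, 0) (100, 23) (0, 23)]
2. ⊥bis P3·P0 via (60.835,4.26): [(61.9491, 0) (100, 0) (100, 23) (55.9339, 23)]  |A|=944.345
3. ⊥bis P3·P1 via (55.035,11.85): [(57.205, 18.14) (61.9491, 0) (100, 0) (100, 23) (58.8816, 23)]  |A|=937.1821
4. ⊥bis P3·P2 via (73.76,10.205): [(57.205, 18.14) (61.9491, 0) (83.4836, 0) (61.5685, 23) (58.8816, 23)]  |A|=305.282
5. ⊥bis P3·P4 via (54.66,8.61): [(57.205, 18.14) (61.9491, 0) (83.4836, 0) (61.5685, 23) (58.8816, 23)]  |A|=305.282
6. ⊥bis P3·P5 via (36.35,8.45): [(57.205, 18.14) (61.9491, 0) (83.4836, 0) (61.5685, 23) (58.8816, 23)]  |A|=305.282
7. ⊥bis P3·P6 via (62.135,12.12): [(59.7031, 8.5881) (61.9491, 0) (83.4836, 0) (66.2462, 18.0907)]  |A|=233.556
8. ⊥bis P3·P7 via (45.375,12.055): [(59.7031, 8.5881) (61.9491, 0) (83.4836, 0) (66.2462, 18.0907)]  |A|=233.556
9. ⊥bis P3·P8 via (78.795,4.195): [(59.7031, 8.5881) (61.9491, 0) (77.6077, 0) (78.9534, 4.7545) (66.2462, 18.0907)]  |A|=219.5874
10. canonical 5-gon: [(59.7031, 8.5881) (61.9491, 0) (77.6077, 0) (78.9534, 4.7545) (66.2462, 18.0907)]
11. shoelace: 219.5874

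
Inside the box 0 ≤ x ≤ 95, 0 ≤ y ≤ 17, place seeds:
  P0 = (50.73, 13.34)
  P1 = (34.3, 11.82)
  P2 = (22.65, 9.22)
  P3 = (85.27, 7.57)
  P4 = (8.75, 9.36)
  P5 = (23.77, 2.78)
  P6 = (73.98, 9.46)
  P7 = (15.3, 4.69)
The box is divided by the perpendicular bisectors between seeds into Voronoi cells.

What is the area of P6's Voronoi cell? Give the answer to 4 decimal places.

1. box [0,95]×[0,17]: [(0, 0) (95, 0) (95, 17) (0, 17)]
2. ⊥bis P6·P0 via (62.355,11.4): [(60.4525, 0) (95, 0) (95, 17) (63.2895, 17)]  |A|=563.1923
3. ⊥bis P6·P1 via (54.14,10.64): [(60.4525, 0) (95, 0) (95, 17) (63.2895, 17)]  |A|=563.1923
4. ⊥bis P6·P2 via (48.315,9.34): [(60.4525, 0) (95, 0) (95, 17) (63.2895, 17)]  |A|=563.1923
5. ⊥bis P6·P3 via (79.625,8.515): [(60.4525, 0) (78.1995, 0) (81.0454, 17) (63.2895, 17)]  |A|=301.7746
6. ⊥bis P6·P4 via (41.365,9.41): [(60.4525, 0) (78.1995, 0) (81.0454, 17) (63.2895, 17)]  |A|=301.7746
7. ⊥bis P6·P5 via (48.875,6.12): [(60.4525, 0) (78.1995, 0) (81.0454, 17) (63.2895, 17)]  |A|=301.7746
8. ⊥bis P6·P7 via (44.64,7.075): [(60.4525, 0) (78.1995, 0) (81.0454, 17) (63.2895, 17)]  |A|=301.7746
9. canonical 4-gon: [(60.4525, 0) (78.1995, 0) (81.0454, 17) (63.2895, 17)]
10. shoelace: 301.7746

Area of P6's cell: 301.7746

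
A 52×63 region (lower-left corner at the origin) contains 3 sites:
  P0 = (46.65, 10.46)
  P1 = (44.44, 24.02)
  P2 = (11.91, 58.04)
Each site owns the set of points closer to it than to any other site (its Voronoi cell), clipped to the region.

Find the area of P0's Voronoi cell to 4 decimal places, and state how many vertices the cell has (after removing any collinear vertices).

1. box [0,52]×[0,63]: [(0, 0) (52, 0) (52, 63) (0, 63)]
2. ⊥bis P0·P1 via (45.545,17.24): [(0, 9.8171) (0, 0) (52, 0) (52, 18.292)]  |A|=730.8376
3. ⊥bis P0·P2 via (29.28,34.25): [(0, 9.8171) (0, 0) (52, 0) (52, 18.292)]  |A|=730.8376
4. canonical 4-gon: [(0, 9.8171) (0, 0) (52, 0) (52, 18.292)]
5. shoelace: 730.8376

Area of P0's cell: 730.8376 (4 vertices)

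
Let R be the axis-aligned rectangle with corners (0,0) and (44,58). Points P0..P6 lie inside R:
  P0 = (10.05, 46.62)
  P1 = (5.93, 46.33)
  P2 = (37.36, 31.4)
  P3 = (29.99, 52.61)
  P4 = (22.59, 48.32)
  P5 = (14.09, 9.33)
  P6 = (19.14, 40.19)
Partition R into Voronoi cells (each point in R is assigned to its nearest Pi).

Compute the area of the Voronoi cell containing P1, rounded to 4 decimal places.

Area of P1's cell: 242.5170

1. box [0,44]×[0,58]: [(0, 0) (44, 0) (44, 58) (0, 58)]
2. ⊥bis P1·P0 via (7.99,46.475): [(0, 0) (11.2613, 0) (7.1788, 58) (0, 58)]  |A|=534.7621
3. ⊥bis P1·P2 via (21.645,38.865): [(0, 0) (3.1832, 0) (10.2188, 14.811) (7.1788, 58) (0, 58)]  |A|=474.9397
4. ⊥bis P1·P3 via (17.96,49.47): [(0, 0) (3.1832, 0) (10.2188, 14.811) (7.1788, 58) (0, 58)]  |A|=474.9397
5. ⊥bis P1·P4 via (14.26,47.325): [(0, 0) (3.1832, 0) (10.2188, 14.811) (7.1788, 58) (0, 58)]  |A|=474.9397
6. ⊥bis P1·P5 via (10.01,27.83): [(0, 25.6224) (9.3132, 27.6763) (7.1788, 58) (0, 58)]  |A|=259.6131
7. ⊥bis P1·P6 via (12.535,43.26): [(0, 25.6224) (4.8324, 26.6881) (8.7843, 35.1905) (7.1788, 58) (0, 58)]  |A|=242.517
8. canonical 5-gon: [(0, 25.6224) (4.8324, 26.6881) (8.7843, 35.1905) (7.1788, 58) (0, 58)]
9. shoelace: 242.517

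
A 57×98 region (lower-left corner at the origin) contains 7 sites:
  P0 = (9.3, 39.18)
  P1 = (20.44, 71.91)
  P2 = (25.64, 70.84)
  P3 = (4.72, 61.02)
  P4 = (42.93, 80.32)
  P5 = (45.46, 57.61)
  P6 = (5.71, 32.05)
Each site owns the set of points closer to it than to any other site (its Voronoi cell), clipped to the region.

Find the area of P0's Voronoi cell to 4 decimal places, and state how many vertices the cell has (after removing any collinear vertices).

Area of P0's cell: 683.6475 (5 vertices)

1. box [0,57]×[0,98]: [(0, 0) (57, 0) (57, 98) (0, 98)]
2. ⊥bis P0·P1 via (14.87,55.545): [(0, 60.6062) (0, 0) (57, 0) (57, 41.2056)]  |A|=2901.6355
3. ⊥bis P0·P2 via (17.47,55.01): [(19.4611, 53.9824) (0, 60.6062) (0, 0) (57, 0) (57, 34.6082)]  |A|=2777.8063
4. ⊥bis P0·P3 via (7.01,50.1): [(21.2126, 53.0784) (0, 48.63) (0, 0) (57, 0) (57, 34.6082)]  |A|=2647.7875
5. ⊥bis P0·P4 via (26.115,59.75): [(56.6507, 34.7885) (21.2126, 53.0784) (0, 48.63) (0, 0) (57, 0) (57, 34.503)]  |A|=2647.7691
6. ⊥bis P0·P5 via (27.38,48.395): [(26.3423, 50.4309) (21.2126, 53.0784) (0, 48.63) (0, 0) (52.0459, 0)]  |A|=1992.3647
7. ⊥bis P0·P6 via (7.505,35.615): [(43.0036, 17.7412) (26.3423, 50.4309) (21.2126, 53.0784) (0, 48.63) (0, 39.3938)]  |A|=683.6475
8. canonical 5-gon: [(43.0036, 17.7412) (26.3423, 50.4309) (21.2126, 53.0784) (0, 48.63) (0, 39.3938)]
9. shoelace: 683.6475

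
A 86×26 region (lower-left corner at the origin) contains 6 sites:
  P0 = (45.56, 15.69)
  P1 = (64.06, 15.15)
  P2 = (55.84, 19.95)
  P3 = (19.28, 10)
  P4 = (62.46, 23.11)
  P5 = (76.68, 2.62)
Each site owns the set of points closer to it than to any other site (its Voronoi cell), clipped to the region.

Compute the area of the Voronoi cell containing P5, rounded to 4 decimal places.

1. box [0,86]×[0,26]: [(0, 0) (86, 0) (86, 26) (0, 26)]
2. ⊥bis P5·P0 via (61.12,9.155): [(57.275, 0) (86, 0) (86, 26) (68.1947, 26)]  |A|=604.8939
3. ⊥bis P5·P1 via (70.37,8.885): [(61.5484, 0) (86, 0) (86, 24.6273)]  |A|=301.0885
4. ⊥bis P5·P2 via (66.26,11.285): [(61.5484, 0) (86, 0) (86, 24.6273)]  |A|=301.0885
5. ⊥bis P5·P3 via (47.98,6.31): [(61.5484, 0) (86, 0) (86, 24.6273)]  |A|=301.0885
6. ⊥bis P5·P4 via (69.57,12.865): [(84.8509, 23.4699) (61.5484, 0) (86, 0) (86, 24.2674)]  |A|=300.8817
7. canonical 4-gon: [(84.8509, 23.4699) (61.5484, 0) (86, 0) (86, 24.2674)]
8. shoelace: 300.8817

Area of P5's cell: 300.8817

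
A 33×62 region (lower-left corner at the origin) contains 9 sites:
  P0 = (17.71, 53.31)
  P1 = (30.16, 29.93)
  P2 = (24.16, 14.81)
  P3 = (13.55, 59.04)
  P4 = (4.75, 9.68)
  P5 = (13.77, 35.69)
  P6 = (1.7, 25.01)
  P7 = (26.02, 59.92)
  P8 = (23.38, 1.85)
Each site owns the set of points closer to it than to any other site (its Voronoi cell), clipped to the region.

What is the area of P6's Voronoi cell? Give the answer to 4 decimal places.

Area of P6's cell: 181.4100

1. box [0,33]×[0,62]: [(0, 0) (33, 0) (33, 62) (0, 62)]
2. ⊥bis P6·P0 via (9.705,39.16): [(0, 44.6504) (0, 0) (33, 0) (33, 25.9815)]  |A|=1165.4248
3. ⊥bis P6·P1 via (15.93,27.47): [(14.3648, 36.5238) (0, 44.6504) (0, 0) (20.6789, 0)]  |A|=698.3327
4. ⊥bis P6·P2 via (12.93,19.91): [(16.0495, 26.7789) (14.3648, 36.5238) (0, 44.6504) (0, 0) (3.8881, 0)]  |A|=473.5129
5. ⊥bis P6·P3 via (7.625,42.025): [(16.0495, 26.7789) (14.3648, 36.5238) (0, 44.6504) (0, 0) (3.8881, 0)]  |A|=473.5129
6. ⊥bis P6·P4 via (3.225,17.345): [(12.6134, 19.2129) (16.0495, 26.7789) (14.3648, 36.5238) (0, 44.6504) (0, 16.7034)]  |A|=330.8192
7. ⊥bis P6·P5 via (7.735,30.35): [(12.6134, 19.2129) (14.3012, 22.9293) (0, 39.0917) (0, 16.7034)]  |A|=181.41
8. ⊥bis P6·P7 via (13.86,42.465): [(12.6134, 19.2129) (14.3012, 22.9293) (0, 39.0917) (0, 16.7034)]  |A|=181.41
9. ⊥bis P6·P8 via (12.54,13.43): [(12.6134, 19.2129) (14.3012, 22.9293) (0, 39.0917) (0, 16.7034)]  |A|=181.41
10. canonical 4-gon: [(12.6134, 19.2129) (14.3012, 22.9293) (0, 39.0917) (0, 16.7034)]
11. shoelace: 181.41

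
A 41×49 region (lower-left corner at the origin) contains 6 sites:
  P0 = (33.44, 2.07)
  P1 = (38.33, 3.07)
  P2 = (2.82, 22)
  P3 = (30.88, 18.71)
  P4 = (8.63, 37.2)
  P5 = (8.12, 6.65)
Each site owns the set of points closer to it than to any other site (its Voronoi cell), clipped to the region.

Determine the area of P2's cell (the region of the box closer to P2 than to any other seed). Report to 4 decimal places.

1. box [0,41]×[0,49]: [(0, 0) (41, 0) (41, 49) (0, 49)]
2. ⊥bis P2·P0 via (18.13,12.035): [(0, 0) (10.2966, 0) (41, 47.1719) (41, 49) (0, 49)]  |A|=1284.8313
3. ⊥bis P2·P1 via (20.575,12.535): [(0, 0) (10.2966, 0) (30.1674, 30.529) (40.0141, 49) (0, 49)]  |A|=1265.8247
4. ⊥bis P2·P3 via (16.85,20.355): [(0, 0) (10.2966, 0) (15.3789, 7.8083) (20.2086, 49) (0, 49)]  |A|=833.1961
5. ⊥bis P2·P4 via (5.725,29.6): [(0, 31.7883) (0, 0) (10.2966, 0) (15.3789, 7.8083) (17.4103, 25.1335)]  |A|=442.2115
6. ⊥bis P2·P5 via (5.47,14.325): [(0, 31.7883) (0, 12.4363) (16.5933, 18.1656) (17.4103, 25.1335)]  |A|=223.9309
7. canonical 4-gon: [(0, 31.7883) (0, 12.4363) (16.5933, 18.1656) (17.4103, 25.1335)]
8. shoelace: 223.9309

Area of P2's cell: 223.9309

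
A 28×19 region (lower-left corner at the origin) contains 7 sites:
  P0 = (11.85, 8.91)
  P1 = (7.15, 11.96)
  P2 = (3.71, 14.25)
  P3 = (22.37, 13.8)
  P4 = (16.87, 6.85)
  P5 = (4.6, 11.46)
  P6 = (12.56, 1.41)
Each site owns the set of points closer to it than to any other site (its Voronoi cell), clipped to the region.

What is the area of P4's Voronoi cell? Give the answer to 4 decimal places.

Area of P4's cell: 106.8143

1. box [0,28]×[0,19]: [(0, 0) (28, 0) (28, 19) (0, 19)]
2. ⊥bis P4·P0 via (14.36,7.88): [(11.1264, 0) (28, 0) (28, 19) (18.9232, 19)]  |A|=246.5292
3. ⊥bis P4·P1 via (12.01,9.405): [(11.1264, 0) (28, 0) (28, 19) (18.9232, 19)]  |A|=246.5292
4. ⊥bis P4·P2 via (10.29,10.55): [(11.1264, 0) (28, 0) (28, 19) (18.9232, 19)]  |A|=246.5292
5. ⊥bis P4·P3 via (19.62,10.325): [(16.4068, 12.8678) (11.1264, 0) (28, 0) (28, 3.6933)]  |A|=129.9723
6. ⊥bis P4·P5 via (10.735,9.155): [(16.4068, 12.8678) (11.1264, 0) (28, 0) (28, 3.6933)]  |A|=129.9723
7. ⊥bis P4·P6 via (14.715,4.13): [(16.4068, 12.8678) (13.2858, 5.2623) (19.9278, 0) (28, 0) (28, 3.6933)]  |A|=106.8143
8. canonical 5-gon: [(16.4068, 12.8678) (13.2858, 5.2623) (19.9278, 0) (28, 0) (28, 3.6933)]
9. shoelace: 106.8143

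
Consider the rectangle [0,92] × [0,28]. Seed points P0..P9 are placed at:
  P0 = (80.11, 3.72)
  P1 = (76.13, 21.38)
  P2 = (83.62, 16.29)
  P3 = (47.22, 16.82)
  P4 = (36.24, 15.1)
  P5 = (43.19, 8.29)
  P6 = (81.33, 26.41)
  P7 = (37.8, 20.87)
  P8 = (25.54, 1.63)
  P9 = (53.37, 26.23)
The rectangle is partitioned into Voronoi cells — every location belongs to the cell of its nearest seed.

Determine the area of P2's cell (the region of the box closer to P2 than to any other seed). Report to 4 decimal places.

Area of P2's cell: 178.9090

1. box [0,92]×[0,28]: [(0, 0) (92, 0) (92, 28) (0, 28)]
2. ⊥bis P2·P0 via (81.865,10.005): [(92, 7.1749) (92, 28) (17.4214, 28)]  |A|=776.5522
3. ⊥bis P2·P1 via (79.875,18.835): [(75.1488, 11.8804) (92, 7.1749) (92, 28) (86.1033, 28)]  |A|=222.9896
4. ⊥bis P2·P3 via (65.42,16.555): [(75.1488, 11.8804) (92, 7.1749) (92, 28) (86.1033, 28)]  |A|=222.9896
5. ⊥bis P2·P4 via (59.93,15.695): [(75.1488, 11.8804) (92, 7.1749) (92, 28) (86.1033, 28)]  |A|=222.9896
6. ⊥bis P2·P5 via (63.405,12.29): [(75.1488, 11.8804) (92, 7.1749) (92, 28) (86.1033, 28)]  |A|=222.9896
7. ⊥bis P2·P6 via (82.475,21.35): [(81.4222, 21.1118) (75.1488, 11.8804) (92, 7.1749) (92, 23.5054)]  |A|=178.909
8. ⊥bis P2·P7 via (60.71,18.58): [(81.4222, 21.1118) (75.1488, 11.8804) (92, 7.1749) (92, 23.5054)]  |A|=178.909
9. ⊥bis P2·P8 via (54.58,8.96): [(81.4222, 21.1118) (75.1488, 11.8804) (92, 7.1749) (92, 23.5054)]  |A|=178.909
10. ⊥bis P2·P9 via (68.495,21.26): [(81.4222, 21.1118) (75.1488, 11.8804) (92, 7.1749) (92, 23.5054)]  |A|=178.909
11. canonical 4-gon: [(81.4222, 21.1118) (75.1488, 11.8804) (92, 7.1749) (92, 23.5054)]
12. shoelace: 178.909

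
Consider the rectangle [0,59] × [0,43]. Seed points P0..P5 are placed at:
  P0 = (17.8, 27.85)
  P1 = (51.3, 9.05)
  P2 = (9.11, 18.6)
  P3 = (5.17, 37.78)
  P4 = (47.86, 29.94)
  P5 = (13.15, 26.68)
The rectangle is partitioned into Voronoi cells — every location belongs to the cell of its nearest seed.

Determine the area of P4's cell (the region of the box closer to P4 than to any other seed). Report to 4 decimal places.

Area of P4's cell: 632.7556

1. box [0,59]×[0,43]: [(0, 0) (59, 0) (59, 43) (0, 43)]
2. ⊥bis P4·P0 via (32.83,28.895): [(34.839, 0) (59, 0) (59, 43) (31.8493, 43)]  |A|=1103.2013
3. ⊥bis P4·P1 via (49.58,19.495): [(33.6658, 16.8744) (59, 21.0462) (59, 43) (31.8493, 43)]  |A|=632.7556
4. ⊥bis P4·P2 via (28.485,24.27): [(33.6658, 16.8744) (59, 21.0462) (59, 43) (31.8493, 43)]  |A|=632.7556
5. ⊥bis P4·P3 via (26.515,33.86): [(33.6658, 16.8744) (59, 21.0462) (59, 43) (31.8493, 43)]  |A|=632.7556
6. ⊥bis P4·P5 via (30.505,28.31): [(33.6658, 16.8744) (59, 21.0462) (59, 43) (31.8493, 43)]  |A|=632.7556
7. canonical 4-gon: [(33.6658, 16.8744) (59, 21.0462) (59, 43) (31.8493, 43)]
8. shoelace: 632.7556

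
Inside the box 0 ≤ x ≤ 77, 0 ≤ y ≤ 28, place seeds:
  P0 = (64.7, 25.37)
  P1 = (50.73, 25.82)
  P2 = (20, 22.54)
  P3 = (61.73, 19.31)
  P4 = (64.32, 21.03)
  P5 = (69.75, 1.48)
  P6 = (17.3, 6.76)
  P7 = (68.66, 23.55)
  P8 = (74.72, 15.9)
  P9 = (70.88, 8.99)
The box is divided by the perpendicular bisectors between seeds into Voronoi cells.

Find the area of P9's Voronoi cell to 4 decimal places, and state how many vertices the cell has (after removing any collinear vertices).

Area of P9's cell: 117.9633 (5 vertices)

1. box [0,77]×[0,28]: [(0, 0) (77, 0) (77, 28) (0, 28)]
2. ⊥bis P9·P0 via (67.79,17.18): [(22.2547, 0) (77, 0) (77, 20.6548)]  |A|=565.378
3. ⊥bis P9·P1 via (60.805,17.405): [(57.3167, 13.2285) (46.2677, 0) (77, 0) (77, 20.6548)]  |A|=406.5494
4. ⊥bis P9·P2 via (45.44,15.765): [(57.3167, 13.2285) (46.2677, 0) (77, 0) (77, 20.6548)]  |A|=406.5494
5. ⊥bis P9·P3 via (66.305,14.15): [(71.1539, 18.4492) (50.3457, 0) (77, 0) (77, 20.6548)]  |A|=306.2504
6. ⊥bis P9·P4 via (67.6,15.01): [(66.7568, 14.5506) (50.3457, 0) (77, 0) (77, 20.1316)]  |A|=297.0241
7. ⊥bis P9·P5 via (70.315,5.235): [(66.7568, 14.5506) (58.2907, 7.0443) (77, 4.2291) (77, 20.1316)]  |A|=163.5819
8. ⊥bis P9·P6 via (44.09,7.875): [(66.7568, 14.5506) (58.2907, 7.0443) (77, 4.2291) (77, 20.1316)]  |A|=163.5819
9. ⊥bis P9·P7 via (69.77,16.27): [(69.968, 16.3002) (66.7568, 14.5506) (58.2907, 7.0443) (77, 4.2291) (77, 17.3724)]  |A|=153.8804
10. ⊥bis P9·P8 via (72.8,12.445): [(67.8951, 15.1708) (66.7568, 14.5506) (58.2907, 7.0443) (77, 4.2291) (77, 10.111)]  |A|=117.9633
11. canonical 5-gon: [(67.8951, 15.1708) (66.7568, 14.5506) (58.2907, 7.0443) (77, 4.2291) (77, 10.111)]
12. shoelace: 117.9633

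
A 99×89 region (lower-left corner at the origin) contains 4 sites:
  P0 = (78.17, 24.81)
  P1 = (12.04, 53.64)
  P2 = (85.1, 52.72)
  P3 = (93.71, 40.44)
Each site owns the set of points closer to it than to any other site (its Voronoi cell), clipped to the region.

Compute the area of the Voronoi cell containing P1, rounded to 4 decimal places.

1. box [0,99]×[0,89]: [(0, 0) (99, 0) (99, 89) (0, 89)]
2. ⊥bis P1·P0 via (45.105,39.225): [(0, 0) (28.0045, 0) (66.8049, 89) (0, 89)]  |A|=4219.0171
3. ⊥bis P1·P2 via (48.57,53.18): [(0, 0) (28.0045, 0) (48.4921, 46.9943) (49.0211, 89) (0, 89)]  |A|=3845.5063
4. ⊥bis P1·P3 via (52.875,47.04): [(0, 0) (28.0045, 0) (48.4921, 46.9943) (49.0211, 89) (0, 89)]  |A|=3845.5063
5. canonical 5-gon: [(0, 0) (28.0045, 0) (48.4921, 46.9943) (49.0211, 89) (0, 89)]
6. shoelace: 3845.5063

Area of P1's cell: 3845.5063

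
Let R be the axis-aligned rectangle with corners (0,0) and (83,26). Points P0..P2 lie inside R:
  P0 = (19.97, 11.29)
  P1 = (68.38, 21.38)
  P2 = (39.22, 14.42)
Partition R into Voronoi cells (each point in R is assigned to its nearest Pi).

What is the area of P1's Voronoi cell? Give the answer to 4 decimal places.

1. box [0,83]×[0,26]: [(0, 0) (83, 0) (83, 26) (0, 26)]
2. ⊥bis P1·P0 via (44.175,16.335): [(47.5797, 0) (83, 0) (83, 26) (42.1605, 26)]  |A|=991.3772
3. ⊥bis P1·P2 via (53.8,17.9): [(58.0724, 0) (83, 0) (83, 26) (51.8667, 26)]  |A|=728.7918
4. canonical 4-gon: [(58.0724, 0) (83, 0) (83, 26) (51.8667, 26)]
5. shoelace: 728.7918

Area of P1's cell: 728.7918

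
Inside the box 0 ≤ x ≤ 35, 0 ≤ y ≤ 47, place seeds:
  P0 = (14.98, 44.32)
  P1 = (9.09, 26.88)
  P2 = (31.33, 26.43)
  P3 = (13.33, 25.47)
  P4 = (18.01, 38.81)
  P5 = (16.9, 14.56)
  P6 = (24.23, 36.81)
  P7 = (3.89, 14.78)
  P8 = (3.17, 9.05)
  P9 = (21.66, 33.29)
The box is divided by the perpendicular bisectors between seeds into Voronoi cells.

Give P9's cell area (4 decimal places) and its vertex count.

1. box [0,35]×[0,47]: [(0, 0) (35, 0) (35, 47) (0, 47)]
2. ⊥bis P9·P0 via (18.32,38.805): [(0, 27.71) (0, 0) (35, 0) (35, 47) (31.8516, 47)]  |A|=1337.792
3. ⊥bis P9·P1 via (15.375,30.085): [(12.6724, 35.3847) (30.7167, 0) (35, 0) (35, 47) (31.8516, 47)]  |A|=618.7648
4. ⊥bis P9·P2 via (26.495,29.86): [(12.6724, 35.3847) (20.0922, 20.8345) (35, 41.8488) (35, 47) (31.8516, 47)]  |A|=262.2079
5. ⊥bis P9·P3 via (17.495,29.38): [(12.6724, 35.3847) (13.641, 33.4853) (22.4273, 24.1261) (35, 41.8488) (35, 47) (31.8516, 47)]  |A|=236.8207
6. ⊥bis P9·P4 via (19.835,36.05): [(14.5278, 32.5407) (22.4273, 24.1261) (35, 41.8488) (35, 46.0776)]  |A|=166.1839
7. ⊥bis P9·P5 via (19.28,23.925): [(14.5278, 32.5407) (22.4273, 24.1261) (35, 41.8488) (35, 46.0776)]  |A|=166.1839
8. ⊥bis P9·P6 via (22.945,35.05): [(20.7483, 36.6539) (14.5278, 32.5407) (22.4273, 24.1261) (27.7092, 31.5716)]  |A|=81.7536
9. ⊥bis P9·P7 via (12.775,24.035): [(20.7483, 36.6539) (14.5278, 32.5407) (22.4273, 24.1261) (27.7092, 31.5716)]  |A|=81.7536
10. ⊥bis P9·P8 via (12.415,21.17): [(20.7483, 36.6539) (14.5278, 32.5407) (22.4273, 24.1261) (27.7092, 31.5716)]  |A|=81.7536
11. canonical 4-gon: [(20.7483, 36.6539) (14.5278, 32.5407) (22.4273, 24.1261) (27.7092, 31.5716)]
12. shoelace: 81.7536

Area of P9's cell: 81.7536 (4 vertices)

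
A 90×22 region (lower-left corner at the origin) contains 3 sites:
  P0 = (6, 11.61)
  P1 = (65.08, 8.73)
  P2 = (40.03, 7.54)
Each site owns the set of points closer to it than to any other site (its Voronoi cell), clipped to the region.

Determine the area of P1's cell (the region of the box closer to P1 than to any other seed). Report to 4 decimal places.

Area of P1's cell: 826.7842

1. box [0,90]×[0,22]: [(0, 0) (90, 0) (90, 22) (0, 22)]
2. ⊥bis P1·P0 via (35.54,10.17): [(35.0442, 0) (90, 0) (90, 22) (36.1167, 22)]  |A|=1197.2299
3. ⊥bis P1·P2 via (52.555,8.135): [(52.9415, 0) (90, 0) (90, 22) (51.8963, 22)]  |A|=826.7842
4. canonical 4-gon: [(52.9415, 0) (90, 0) (90, 22) (51.8963, 22)]
5. shoelace: 826.7842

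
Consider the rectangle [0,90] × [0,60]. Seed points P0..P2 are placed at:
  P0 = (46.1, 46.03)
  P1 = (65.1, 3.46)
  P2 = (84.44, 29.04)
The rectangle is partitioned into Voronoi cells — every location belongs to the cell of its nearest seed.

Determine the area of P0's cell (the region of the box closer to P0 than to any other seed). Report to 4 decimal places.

1. box [0,90]×[0,60]: [(0, 0) (90, 0) (90, 60) (0, 60)]
2. ⊥bis P0·P1 via (55.6,24.745): [(0, 0) (0.1582, 0) (90, 40.0985) (90, 60) (0, 60)]  |A|=3598.7372
3. ⊥bis P0·P2 via (65.27,37.535): [(0, 0) (0.1582, 0) (60.589, 26.9717) (75.2251, 60) (0, 60)]  |A|=3062.0818
4. canonical 5-gon: [(0, 0) (0.1582, 0) (60.589, 26.9717) (75.2251, 60) (0, 60)]
5. shoelace: 3062.0818

Area of P0's cell: 3062.0818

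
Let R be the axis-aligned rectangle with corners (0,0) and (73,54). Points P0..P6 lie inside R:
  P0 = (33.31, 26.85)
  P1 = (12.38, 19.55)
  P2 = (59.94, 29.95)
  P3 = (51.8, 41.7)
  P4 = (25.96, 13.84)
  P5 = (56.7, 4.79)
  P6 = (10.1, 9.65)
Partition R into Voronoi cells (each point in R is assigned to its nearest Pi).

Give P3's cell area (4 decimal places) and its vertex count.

1. box [0,73]×[0,54]: [(0, 0) (73, 0) (73, 54) (0, 54)]
2. ⊥bis P3·P0 via (42.555,34.275): [(70.0825, 0) (73, 0) (73, 54) (26.7131, 54)]  |A|=1328.5177
3. ⊥bis P3·P1 via (32.09,30.625): [(70.0825, 0) (73, 0) (73, 54) (26.7131, 54)]  |A|=1328.5177
4. ⊥bis P3·P2 via (55.87,35.825): [(46.5151, 29.3442) (73, 47.6921) (73, 54) (26.7131, 54)]  |A|=654.1516
5. ⊥bis P3·P4 via (38.88,27.77): [(46.5151, 29.3442) (73, 47.6921) (73, 54) (26.7131, 54)]  |A|=654.1516
6. ⊥bis P3·P5 via (54.25,23.245): [(46.5151, 29.3442) (73, 47.6921) (73, 54) (26.7131, 54)]  |A|=654.1516
7. ⊥bis P3·P6 via (30.95,25.675): [(46.5151, 29.3442) (73, 47.6921) (73, 54) (26.7131, 54)]  |A|=654.1516
8. canonical 4-gon: [(46.5151, 29.3442) (73, 47.6921) (73, 54) (26.7131, 54)]
9. shoelace: 654.1516

Area of P3's cell: 654.1516 (4 vertices)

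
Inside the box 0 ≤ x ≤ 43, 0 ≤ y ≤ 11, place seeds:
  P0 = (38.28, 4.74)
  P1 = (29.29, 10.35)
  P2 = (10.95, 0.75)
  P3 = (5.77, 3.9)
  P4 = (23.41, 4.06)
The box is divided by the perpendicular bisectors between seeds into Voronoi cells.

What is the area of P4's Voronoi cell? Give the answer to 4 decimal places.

1. box [0,43]×[0,11]: [(0, 0) (43, 0) (43, 11) (0, 11)]
2. ⊥bis P4·P0 via (30.845,4.4): [(0, 0) (31.0462, 0) (30.5432, 11) (0, 11)]  |A|=338.7417
3. ⊥bis P4·P1 via (26.35,7.205): [(0, 0) (31.0462, 0) (30.9117, 2.9406) (22.2904, 11) (0, 11)]  |A|=305.4854
4. ⊥bis P4·P2 via (17.18,2.405): [(17.8189, 0) (31.0462, 0) (30.9117, 2.9406) (22.2904, 11) (14.8967, 11)]  |A|=125.5495
5. ⊥bis P4·P3 via (14.59,3.98): [(17.8189, 0) (31.0462, 0) (30.9117, 2.9406) (22.2904, 11) (14.8967, 11)]  |A|=125.5495
6. canonical 5-gon: [(17.8189, 0) (31.0462, 0) (30.9117, 2.9406) (22.2904, 11) (14.8967, 11)]
7. shoelace: 125.5495

Area of P4's cell: 125.5495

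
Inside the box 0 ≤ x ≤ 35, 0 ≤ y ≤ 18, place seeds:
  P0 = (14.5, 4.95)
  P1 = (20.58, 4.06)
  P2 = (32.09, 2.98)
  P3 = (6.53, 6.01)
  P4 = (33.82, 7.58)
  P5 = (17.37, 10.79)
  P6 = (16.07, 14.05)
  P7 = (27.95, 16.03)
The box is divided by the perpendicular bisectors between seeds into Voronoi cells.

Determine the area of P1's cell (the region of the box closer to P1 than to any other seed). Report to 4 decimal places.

1. box [0,35]×[0,18]: [(0, 0) (35, 0) (35, 18) (0, 18)]
2. ⊥bis P1·P0 via (17.54,4.505): [(16.8806, 0) (35, 0) (35, 18) (19.5154, 18)]  |A|=302.4363
3. ⊥bis P1·P2 via (26.335,3.52): [(16.8806, 0) (26.0047, 0) (27.6937, 18) (19.5154, 18)]  |A|=155.7218
4. ⊥bis P1·P3 via (13.555,5.035): [(16.8806, 0) (26.0047, 0) (27.6937, 18) (19.5154, 18)]  |A|=155.7218
5. ⊥bis P1·P4 via (27.2,5.82): [(16.8806, 0) (26.0047, 0) (26.7202, 7.6248) (23.9618, 18) (19.5154, 18)]  |A|=136.3624
6. ⊥bis P1·P5 via (18.975,7.425): [(17.8918, 6.9084) (16.8806, 0) (26.0047, 0) (26.7202, 7.6248) (25.8957, 10.726)]  |A|=78.9018
7. ⊥bis P1·P6 via (18.325,9.055): [(17.8918, 6.9084) (16.8806, 0) (26.0047, 0) (26.7202, 7.6248) (25.8957, 10.726)]  |A|=78.9018
8. ⊥bis P1·P7 via (24.265,10.045): [(24.3536, 9.9904) (17.8918, 6.9084) (16.8806, 0) (26.0047, 0) (26.7202, 7.6248) (26.4314, 8.7112)]  |A|=77.1513
9. canonical 6-gon: [(24.3536, 9.9904) (17.8918, 6.9084) (16.8806, 0) (26.0047, 0) (26.7202, 7.6248) (26.4314, 8.7112)]
10. shoelace: 77.1513

Area of P1's cell: 77.1513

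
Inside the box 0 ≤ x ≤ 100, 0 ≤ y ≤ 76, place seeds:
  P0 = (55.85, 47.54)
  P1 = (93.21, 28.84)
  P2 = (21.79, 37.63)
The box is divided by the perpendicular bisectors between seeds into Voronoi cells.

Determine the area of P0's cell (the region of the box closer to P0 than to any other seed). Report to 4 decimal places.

1. box [0,100]×[0,76]: [(0, 0) (100, 0) (100, 76) (0, 76)]
2. ⊥bis P0·P1 via (74.53,38.19): [(0, 0) (55.4146, 0) (93.4552, 76) (0, 76)]  |A|=5657.0523
3. ⊥bis P0·P2 via (38.82,42.585): [(51.2104, 0) (55.4146, 0) (93.4552, 76) (29.0977, 76)]  |A|=2605.3453
4. canonical 4-gon: [(51.2104, 0) (55.4146, 0) (93.4552, 76) (29.0977, 76)]
5. shoelace: 2605.3453

Area of P0's cell: 2605.3453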